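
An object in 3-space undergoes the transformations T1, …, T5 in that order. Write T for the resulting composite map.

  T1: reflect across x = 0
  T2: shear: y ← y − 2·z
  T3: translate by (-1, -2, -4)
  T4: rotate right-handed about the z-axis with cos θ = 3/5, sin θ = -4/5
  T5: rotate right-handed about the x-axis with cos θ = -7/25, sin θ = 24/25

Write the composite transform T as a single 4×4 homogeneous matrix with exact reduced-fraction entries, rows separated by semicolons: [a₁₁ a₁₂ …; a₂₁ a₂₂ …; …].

T = [-3/5 4/5 -8/5 -11/5; -28/125 -21/125 -78/125 494/125; 96/125 72/125 -179/125 92/125; 0 0 0 1]

T1 = [-1 0 0 0; 0 1 0 0; 0 0 1 0; 0 0 0 1]
T2·T1 = [-1 0 0 0; 0 1 -2 0; 0 0 1 0; 0 0 0 1]
T3·…·T1 = [-1 0 0 -1; 0 1 -2 -2; 0 0 1 -4; 0 0 0 1]
T4·…·T1 = [-3/5 4/5 -8/5 -11/5; 4/5 3/5 -6/5 -2/5; 0 0 1 -4; 0 0 0 1]
T5·…·T1 = [-3/5 4/5 -8/5 -11/5; -28/125 -21/125 -78/125 494/125; 96/125 72/125 -179/125 92/125; 0 0 0 1]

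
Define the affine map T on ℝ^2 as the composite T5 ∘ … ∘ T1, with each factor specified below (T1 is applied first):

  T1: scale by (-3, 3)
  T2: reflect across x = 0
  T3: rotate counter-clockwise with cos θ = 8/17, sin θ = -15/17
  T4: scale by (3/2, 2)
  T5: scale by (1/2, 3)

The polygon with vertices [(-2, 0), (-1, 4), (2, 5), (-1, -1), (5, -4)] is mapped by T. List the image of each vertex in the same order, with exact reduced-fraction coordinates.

T1 scale by (-3, 3): (-2, 0) → (6, 0); (-1, 4) → (3, 12); (2, 5) → (-6, 15); (-1, -1) → (3, -3); (5, -4) → (-15, -12)
T2 reflect across x = 0: (6, 0) → (-6, 0); (3, 12) → (-3, 12); (-6, 15) → (6, 15); (3, -3) → (-3, -3); (-15, -12) → (15, -12)
T3 rotate counter-clockwise with cos θ = 8/17, sin θ = -15/17: (-6, 0) → (-48/17, 90/17); (-3, 12) → (156/17, 141/17); (6, 15) → (273/17, 30/17); (-3, -3) → (-69/17, 21/17); (15, -12) → (-60/17, -321/17)
T4 scale by (3/2, 2): (-48/17, 90/17) → (-72/17, 180/17); (156/17, 141/17) → (234/17, 282/17); (273/17, 30/17) → (819/34, 60/17); (-69/17, 21/17) → (-207/34, 42/17); (-60/17, -321/17) → (-90/17, -642/17)
T5 scale by (1/2, 3): (-72/17, 180/17) → (-36/17, 540/17); (234/17, 282/17) → (117/17, 846/17); (819/34, 60/17) → (819/68, 180/17); (-207/34, 42/17) → (-207/68, 126/17); (-90/17, -642/17) → (-45/17, -1926/17)

image vertices: (-36/17, 540/17), (117/17, 846/17), (819/68, 180/17), (-207/68, 126/17), (-45/17, -1926/17)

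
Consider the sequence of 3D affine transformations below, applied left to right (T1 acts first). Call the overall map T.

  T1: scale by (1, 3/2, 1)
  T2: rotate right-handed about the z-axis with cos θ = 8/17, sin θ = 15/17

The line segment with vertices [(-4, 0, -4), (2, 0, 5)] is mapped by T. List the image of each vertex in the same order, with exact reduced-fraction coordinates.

T1 scale by (1, 3/2, 1): (-4, 0, -4) → (-4, 0, -4); (2, 0, 5) → (2, 0, 5)
T2 rotate right-handed about the z-axis with cos θ = 8/17, sin θ = 15/17: (-4, 0, -4) → (-32/17, -60/17, -4); (2, 0, 5) → (16/17, 30/17, 5)

image vertices: (-32/17, -60/17, -4), (16/17, 30/17, 5)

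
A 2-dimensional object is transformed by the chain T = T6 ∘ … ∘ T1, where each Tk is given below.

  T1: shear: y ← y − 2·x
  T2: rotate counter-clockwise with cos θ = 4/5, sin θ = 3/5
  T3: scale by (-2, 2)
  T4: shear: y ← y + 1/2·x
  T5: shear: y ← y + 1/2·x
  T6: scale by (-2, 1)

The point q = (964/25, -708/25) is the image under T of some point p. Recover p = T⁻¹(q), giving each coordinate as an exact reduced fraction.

p = (5, 3/5)

T1 = [1 0 0; -2 1 0; 0 0 1]
T2·T1 = [2 -3/5 0; -1 4/5 0; 0 0 1]
T3·…·T1 = [-4 6/5 0; -2 8/5 0; 0 0 1]
T4·…·T1 = [-4 6/5 0; -4 11/5 0; 0 0 1]
T5·…·T1 = [-4 6/5 0; -6 14/5 0; 0 0 1]
T6·…·T1 = [8 -12/5 0; -6 14/5 0; 0 0 1]
det M = 8; M⁻¹ = [7/20 3/10 0; 3/4 1 0; 0 0 1]
M⁻¹ · (964/25, -708/25)ᵀ = (5, 3/5)ᵀ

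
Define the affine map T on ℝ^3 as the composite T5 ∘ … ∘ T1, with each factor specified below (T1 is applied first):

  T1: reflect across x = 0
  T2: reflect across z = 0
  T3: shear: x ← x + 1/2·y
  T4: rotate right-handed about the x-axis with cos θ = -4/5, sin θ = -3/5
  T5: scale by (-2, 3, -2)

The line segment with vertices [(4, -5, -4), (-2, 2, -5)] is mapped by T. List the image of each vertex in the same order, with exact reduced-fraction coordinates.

image vertices: (13, 96/5, 2/5), (-6, 21/5, 52/5)

T1 reflect across x = 0: (4, -5, -4) → (-4, -5, -4); (-2, 2, -5) → (2, 2, -5)
T2 reflect across z = 0: (-4, -5, -4) → (-4, -5, 4); (2, 2, -5) → (2, 2, 5)
T3 shear: x ← x + 1/2·y: (-4, -5, 4) → (-13/2, -5, 4); (2, 2, 5) → (3, 2, 5)
T4 rotate right-handed about the x-axis with cos θ = -4/5, sin θ = -3/5: (-13/2, -5, 4) → (-13/2, 32/5, -1/5); (3, 2, 5) → (3, 7/5, -26/5)
T5 scale by (-2, 3, -2): (-13/2, 32/5, -1/5) → (13, 96/5, 2/5); (3, 7/5, -26/5) → (-6, 21/5, 52/5)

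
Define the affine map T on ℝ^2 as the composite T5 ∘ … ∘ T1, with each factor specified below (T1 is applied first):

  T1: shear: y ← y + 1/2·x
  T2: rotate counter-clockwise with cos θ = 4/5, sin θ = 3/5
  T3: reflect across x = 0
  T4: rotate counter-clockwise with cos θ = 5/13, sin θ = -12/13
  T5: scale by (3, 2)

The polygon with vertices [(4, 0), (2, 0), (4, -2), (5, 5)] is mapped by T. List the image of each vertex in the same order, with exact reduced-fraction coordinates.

image vertices: (114/13, 88/13), (57/13, 44/13), (192/65, 504/65), (51/2, 6)

T1 shear: y ← y + 1/2·x: (4, 0) → (4, 2); (2, 0) → (2, 1); (4, -2) → (4, 0); (5, 5) → (5, 15/2)
T2 rotate counter-clockwise with cos θ = 4/5, sin θ = 3/5: (4, 2) → (2, 4); (2, 1) → (1, 2); (4, 0) → (16/5, 12/5); (5, 15/2) → (-1/2, 9)
T3 reflect across x = 0: (2, 4) → (-2, 4); (1, 2) → (-1, 2); (16/5, 12/5) → (-16/5, 12/5); (-1/2, 9) → (1/2, 9)
T4 rotate counter-clockwise with cos θ = 5/13, sin θ = -12/13: (-2, 4) → (38/13, 44/13); (-1, 2) → (19/13, 22/13); (-16/5, 12/5) → (64/65, 252/65); (1/2, 9) → (17/2, 3)
T5 scale by (3, 2): (38/13, 44/13) → (114/13, 88/13); (19/13, 22/13) → (57/13, 44/13); (64/65, 252/65) → (192/65, 504/65); (17/2, 3) → (51/2, 6)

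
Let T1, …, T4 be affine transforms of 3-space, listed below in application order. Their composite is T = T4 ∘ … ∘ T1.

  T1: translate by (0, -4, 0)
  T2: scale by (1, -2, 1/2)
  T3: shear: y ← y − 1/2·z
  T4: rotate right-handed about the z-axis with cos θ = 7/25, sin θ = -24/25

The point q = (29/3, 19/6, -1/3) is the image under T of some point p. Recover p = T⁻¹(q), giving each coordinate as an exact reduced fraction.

T1 = [1 0 0 0; 0 1 0 -4; 0 0 1 0; 0 0 0 1]
T2·T1 = [1 0 0 0; 0 -2 0 8; 0 0 1/2 0; 0 0 0 1]
T3·…·T1 = [1 0 0 0; 0 -2 -1/4 8; 0 0 1/2 0; 0 0 0 1]
T4·…·T1 = [7/25 -48/25 -6/25 192/25; -24/25 -14/25 -7/100 56/25; 0 0 1/2 0; 0 0 0 1]
det M = -1; M⁻¹ = [7/25 -24/25 0 0; -12/25 -7/50 -1/4 4; 0 0 2 0; 0 0 0 1]
M⁻¹ · (29/3, 19/6, -1/3)ᵀ = (-1/3, -1, -2/3)ᵀ

p = (-1/3, -1, -2/3)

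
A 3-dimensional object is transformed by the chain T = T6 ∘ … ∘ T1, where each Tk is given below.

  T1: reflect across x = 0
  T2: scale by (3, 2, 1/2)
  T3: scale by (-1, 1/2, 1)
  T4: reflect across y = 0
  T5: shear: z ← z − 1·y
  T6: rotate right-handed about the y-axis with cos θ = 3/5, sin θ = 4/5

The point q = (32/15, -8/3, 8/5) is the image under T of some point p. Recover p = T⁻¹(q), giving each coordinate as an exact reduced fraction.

T1 = [-1 0 0 0; 0 1 0 0; 0 0 1 0; 0 0 0 1]
T2·T1 = [-3 0 0 0; 0 2 0 0; 0 0 1/2 0; 0 0 0 1]
T3·…·T1 = [3 0 0 0; 0 1 0 0; 0 0 1/2 0; 0 0 0 1]
T4·…·T1 = [3 0 0 0; 0 -1 0 0; 0 0 1/2 0; 0 0 0 1]
T5·…·T1 = [3 0 0 0; 0 -1 0 0; 0 1 1/2 0; 0 0 0 1]
T6·…·T1 = [9/5 4/5 2/5 0; 0 -1 0 0; -12/5 3/5 3/10 0; 0 0 0 1]
det M = -3/2; M⁻¹ = [1/5 0 -4/15 0; 0 -1 0 0; 8/5 2 6/5 0; 0 0 0 1]
M⁻¹ · (32/15, -8/3, 8/5)ᵀ = (0, 8/3, 0)ᵀ

p = (0, 8/3, 0)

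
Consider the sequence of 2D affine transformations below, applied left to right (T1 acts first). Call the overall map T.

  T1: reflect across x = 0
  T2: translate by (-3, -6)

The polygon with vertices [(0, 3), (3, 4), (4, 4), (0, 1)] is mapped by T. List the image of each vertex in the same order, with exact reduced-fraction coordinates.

image vertices: (-3, -3), (-6, -2), (-7, -2), (-3, -5)

T1 reflect across x = 0: (0, 3) → (0, 3); (3, 4) → (-3, 4); (4, 4) → (-4, 4); (0, 1) → (0, 1)
T2 translate by (-3, -6): (0, 3) → (-3, -3); (-3, 4) → (-6, -2); (-4, 4) → (-7, -2); (0, 1) → (-3, -5)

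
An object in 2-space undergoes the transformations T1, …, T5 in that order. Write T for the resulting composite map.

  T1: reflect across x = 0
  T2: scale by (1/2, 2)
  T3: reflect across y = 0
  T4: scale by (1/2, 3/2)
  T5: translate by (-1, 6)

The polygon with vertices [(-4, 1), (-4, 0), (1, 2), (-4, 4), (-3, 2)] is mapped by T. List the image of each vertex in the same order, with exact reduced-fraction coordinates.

T1 reflect across x = 0: (-4, 1) → (4, 1); (-4, 0) → (4, 0); (1, 2) → (-1, 2); (-4, 4) → (4, 4); (-3, 2) → (3, 2)
T2 scale by (1/2, 2): (4, 1) → (2, 2); (4, 0) → (2, 0); (-1, 2) → (-1/2, 4); (4, 4) → (2, 8); (3, 2) → (3/2, 4)
T3 reflect across y = 0: (2, 2) → (2, -2); (2, 0) → (2, 0); (-1/2, 4) → (-1/2, -4); (2, 8) → (2, -8); (3/2, 4) → (3/2, -4)
T4 scale by (1/2, 3/2): (2, -2) → (1, -3); (2, 0) → (1, 0); (-1/2, -4) → (-1/4, -6); (2, -8) → (1, -12); (3/2, -4) → (3/4, -6)
T5 translate by (-1, 6): (1, -3) → (0, 3); (1, 0) → (0, 6); (-1/4, -6) → (-5/4, 0); (1, -12) → (0, -6); (3/4, -6) → (-1/4, 0)

image vertices: (0, 3), (0, 6), (-5/4, 0), (0, -6), (-1/4, 0)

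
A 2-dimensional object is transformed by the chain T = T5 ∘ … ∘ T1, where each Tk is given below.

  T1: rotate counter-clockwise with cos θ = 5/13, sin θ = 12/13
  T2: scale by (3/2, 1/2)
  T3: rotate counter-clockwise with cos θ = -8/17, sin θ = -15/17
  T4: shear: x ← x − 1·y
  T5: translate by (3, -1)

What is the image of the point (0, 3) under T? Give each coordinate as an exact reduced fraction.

T1 rotate counter-clockwise with cos θ = 5/13, sin θ = 12/13: (0, 3) → (-36/13, 15/13)
T2 scale by (3/2, 1/2): (-36/13, 15/13) → (-54/13, 15/26)
T3 rotate counter-clockwise with cos θ = -8/17, sin θ = -15/17: (-54/13, 15/26) → (1089/442, 750/221)
T4 shear: x ← x − 1·y: (1089/442, 750/221) → (-411/442, 750/221)
T5 translate by (3, -1): (-411/442, 750/221) → (915/442, 529/221)

T(p) = (915/442, 529/221)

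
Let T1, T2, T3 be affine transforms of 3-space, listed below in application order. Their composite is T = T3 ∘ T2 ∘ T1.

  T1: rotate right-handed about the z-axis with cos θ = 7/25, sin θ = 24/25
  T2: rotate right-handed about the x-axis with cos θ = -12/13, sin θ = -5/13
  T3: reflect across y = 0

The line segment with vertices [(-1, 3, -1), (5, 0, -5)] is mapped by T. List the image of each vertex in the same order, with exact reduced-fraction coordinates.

image vertices: (-79/25, 89/325, 63/65), (7/5, 413/65, 36/13)

T1 rotate right-handed about the z-axis with cos θ = 7/25, sin θ = 24/25: (-1, 3, -1) → (-79/25, -3/25, -1); (5, 0, -5) → (7/5, 24/5, -5)
T2 rotate right-handed about the x-axis with cos θ = -12/13, sin θ = -5/13: (-79/25, -3/25, -1) → (-79/25, -89/325, 63/65); (7/5, 24/5, -5) → (7/5, -413/65, 36/13)
T3 reflect across y = 0: (-79/25, -89/325, 63/65) → (-79/25, 89/325, 63/65); (7/5, -413/65, 36/13) → (7/5, 413/65, 36/13)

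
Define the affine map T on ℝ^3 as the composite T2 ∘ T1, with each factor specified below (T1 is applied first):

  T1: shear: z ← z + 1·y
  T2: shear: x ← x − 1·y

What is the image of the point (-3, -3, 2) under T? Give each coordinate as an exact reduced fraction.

T1 shear: z ← z + 1·y: (-3, -3, 2) → (-3, -3, -1)
T2 shear: x ← x − 1·y: (-3, -3, -1) → (0, -3, -1)

T(p) = (0, -3, -1)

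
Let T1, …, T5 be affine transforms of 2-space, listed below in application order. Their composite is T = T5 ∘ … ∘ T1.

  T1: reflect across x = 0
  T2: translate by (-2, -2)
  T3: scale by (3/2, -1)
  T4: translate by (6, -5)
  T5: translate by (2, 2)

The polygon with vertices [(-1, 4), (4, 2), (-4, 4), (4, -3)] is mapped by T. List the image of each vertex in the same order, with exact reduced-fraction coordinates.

T1 reflect across x = 0: (-1, 4) → (1, 4); (4, 2) → (-4, 2); (-4, 4) → (4, 4); (4, -3) → (-4, -3)
T2 translate by (-2, -2): (1, 4) → (-1, 2); (-4, 2) → (-6, 0); (4, 4) → (2, 2); (-4, -3) → (-6, -5)
T3 scale by (3/2, -1): (-1, 2) → (-3/2, -2); (-6, 0) → (-9, 0); (2, 2) → (3, -2); (-6, -5) → (-9, 5)
T4 translate by (6, -5): (-3/2, -2) → (9/2, -7); (-9, 0) → (-3, -5); (3, -2) → (9, -7); (-9, 5) → (-3, 0)
T5 translate by (2, 2): (9/2, -7) → (13/2, -5); (-3, -5) → (-1, -3); (9, -7) → (11, -5); (-3, 0) → (-1, 2)

image vertices: (13/2, -5), (-1, -3), (11, -5), (-1, 2)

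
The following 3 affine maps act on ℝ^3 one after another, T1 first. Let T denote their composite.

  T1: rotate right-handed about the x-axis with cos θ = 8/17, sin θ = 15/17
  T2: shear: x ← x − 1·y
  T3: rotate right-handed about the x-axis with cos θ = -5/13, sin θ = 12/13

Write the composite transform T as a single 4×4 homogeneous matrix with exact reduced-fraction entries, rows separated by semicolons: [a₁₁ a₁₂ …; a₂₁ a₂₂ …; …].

T1 = [1 0 0 0; 0 8/17 -15/17 0; 0 15/17 8/17 0; 0 0 0 1]
T2·T1 = [1 -8/17 15/17 0; 0 8/17 -15/17 0; 0 15/17 8/17 0; 0 0 0 1]
T3·…·T1 = [1 -8/17 15/17 0; 0 -220/221 -21/221 0; 0 21/221 -220/221 0; 0 0 0 1]

T = [1 -8/17 15/17 0; 0 -220/221 -21/221 0; 0 21/221 -220/221 0; 0 0 0 1]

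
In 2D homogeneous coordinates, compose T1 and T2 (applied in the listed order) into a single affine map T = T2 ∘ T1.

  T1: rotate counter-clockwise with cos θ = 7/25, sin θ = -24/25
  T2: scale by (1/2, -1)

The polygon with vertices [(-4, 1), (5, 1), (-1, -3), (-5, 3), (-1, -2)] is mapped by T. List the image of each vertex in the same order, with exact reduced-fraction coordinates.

image vertices: (-2/25, -103/25), (59/50, 113/25), (-79/50, -3/25), (37/50, -141/25), (-11/10, -2/5)

T1 rotate counter-clockwise with cos θ = 7/25, sin θ = -24/25: (-4, 1) → (-4/25, 103/25); (5, 1) → (59/25, -113/25); (-1, -3) → (-79/25, 3/25); (-5, 3) → (37/25, 141/25); (-1, -2) → (-11/5, 2/5)
T2 scale by (1/2, -1): (-4/25, 103/25) → (-2/25, -103/25); (59/25, -113/25) → (59/50, 113/25); (-79/25, 3/25) → (-79/50, -3/25); (37/25, 141/25) → (37/50, -141/25); (-11/5, 2/5) → (-11/10, -2/5)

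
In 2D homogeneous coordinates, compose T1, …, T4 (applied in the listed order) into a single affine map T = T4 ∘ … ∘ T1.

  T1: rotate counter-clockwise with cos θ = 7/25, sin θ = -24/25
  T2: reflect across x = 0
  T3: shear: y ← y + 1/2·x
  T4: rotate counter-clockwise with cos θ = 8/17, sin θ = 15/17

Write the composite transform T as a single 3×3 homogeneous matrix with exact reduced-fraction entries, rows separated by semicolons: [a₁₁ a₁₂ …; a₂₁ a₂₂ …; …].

T1 = [7/25 24/25 0; -24/25 7/25 0; 0 0 1]
T2·T1 = [-7/25 -24/25 0; -24/25 7/25 0; 0 0 1]
T3·…·T1 = [-7/25 -24/25 0; -11/10 -1/5 0; 0 0 1]
T4·…·T1 = [713/850 -117/425 0; -13/17 -16/17 0; 0 0 1]

T = [713/850 -117/425 0; -13/17 -16/17 0; 0 0 1]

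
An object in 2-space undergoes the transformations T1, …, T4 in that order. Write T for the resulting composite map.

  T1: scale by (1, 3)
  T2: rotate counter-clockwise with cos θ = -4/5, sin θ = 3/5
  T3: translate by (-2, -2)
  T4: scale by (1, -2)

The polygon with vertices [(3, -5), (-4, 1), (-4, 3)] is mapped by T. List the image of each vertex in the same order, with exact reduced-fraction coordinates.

image vertices: (23/5, -118/5), (-3/5, 68/5), (-21/5, 116/5)

T1 scale by (1, 3): (3, -5) → (3, -15); (-4, 1) → (-4, 3); (-4, 3) → (-4, 9)
T2 rotate counter-clockwise with cos θ = -4/5, sin θ = 3/5: (3, -15) → (33/5, 69/5); (-4, 3) → (7/5, -24/5); (-4, 9) → (-11/5, -48/5)
T3 translate by (-2, -2): (33/5, 69/5) → (23/5, 59/5); (7/5, -24/5) → (-3/5, -34/5); (-11/5, -48/5) → (-21/5, -58/5)
T4 scale by (1, -2): (23/5, 59/5) → (23/5, -118/5); (-3/5, -34/5) → (-3/5, 68/5); (-21/5, -58/5) → (-21/5, 116/5)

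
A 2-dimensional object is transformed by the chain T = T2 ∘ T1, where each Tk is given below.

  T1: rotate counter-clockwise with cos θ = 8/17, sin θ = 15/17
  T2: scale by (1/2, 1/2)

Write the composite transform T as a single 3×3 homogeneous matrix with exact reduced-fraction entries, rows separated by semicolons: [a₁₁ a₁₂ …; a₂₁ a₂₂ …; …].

T = [4/17 -15/34 0; 15/34 4/17 0; 0 0 1]

T1 = [8/17 -15/17 0; 15/17 8/17 0; 0 0 1]
T2·T1 = [4/17 -15/34 0; 15/34 4/17 0; 0 0 1]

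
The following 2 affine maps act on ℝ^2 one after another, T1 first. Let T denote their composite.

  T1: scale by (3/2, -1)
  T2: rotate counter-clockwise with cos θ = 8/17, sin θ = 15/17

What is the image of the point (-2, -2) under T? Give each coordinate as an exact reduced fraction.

T(p) = (-54/17, -29/17)

T1 scale by (3/2, -1): (-2, -2) → (-3, 2)
T2 rotate counter-clockwise with cos θ = 8/17, sin θ = 15/17: (-3, 2) → (-54/17, -29/17)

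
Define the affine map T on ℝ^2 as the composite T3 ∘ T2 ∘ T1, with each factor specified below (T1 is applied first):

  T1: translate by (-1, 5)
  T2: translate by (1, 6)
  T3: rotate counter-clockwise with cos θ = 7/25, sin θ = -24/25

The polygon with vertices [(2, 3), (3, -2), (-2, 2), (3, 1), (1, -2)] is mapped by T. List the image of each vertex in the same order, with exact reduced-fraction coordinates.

image vertices: (14, 2), (237/25, -9/25), (298/25, 139/25), (309/25, 12/25), (223/25, 39/25)

T1 translate by (-1, 5): (2, 3) → (1, 8); (3, -2) → (2, 3); (-2, 2) → (-3, 7); (3, 1) → (2, 6); (1, -2) → (0, 3)
T2 translate by (1, 6): (1, 8) → (2, 14); (2, 3) → (3, 9); (-3, 7) → (-2, 13); (2, 6) → (3, 12); (0, 3) → (1, 9)
T3 rotate counter-clockwise with cos θ = 7/25, sin θ = -24/25: (2, 14) → (14, 2); (3, 9) → (237/25, -9/25); (-2, 13) → (298/25, 139/25); (3, 12) → (309/25, 12/25); (1, 9) → (223/25, 39/25)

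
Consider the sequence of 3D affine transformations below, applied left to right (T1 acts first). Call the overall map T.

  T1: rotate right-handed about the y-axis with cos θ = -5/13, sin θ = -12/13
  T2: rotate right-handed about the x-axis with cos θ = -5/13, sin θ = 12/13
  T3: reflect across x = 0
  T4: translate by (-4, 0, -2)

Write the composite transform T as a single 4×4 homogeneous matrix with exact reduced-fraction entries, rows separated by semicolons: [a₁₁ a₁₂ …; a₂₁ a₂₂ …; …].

T = [5/13 0 12/13 -4; -144/169 -5/13 60/169 0; -60/169 12/13 25/169 -2; 0 0 0 1]

T1 = [-5/13 0 -12/13 0; 0 1 0 0; 12/13 0 -5/13 0; 0 0 0 1]
T2·T1 = [-5/13 0 -12/13 0; -144/169 -5/13 60/169 0; -60/169 12/13 25/169 0; 0 0 0 1]
T3·…·T1 = [5/13 0 12/13 0; -144/169 -5/13 60/169 0; -60/169 12/13 25/169 0; 0 0 0 1]
T4·…·T1 = [5/13 0 12/13 -4; -144/169 -5/13 60/169 0; -60/169 12/13 25/169 -2; 0 0 0 1]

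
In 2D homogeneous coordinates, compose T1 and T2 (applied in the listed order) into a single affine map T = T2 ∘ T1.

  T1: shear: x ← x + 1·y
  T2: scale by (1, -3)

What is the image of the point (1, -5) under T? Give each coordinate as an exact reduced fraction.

T(p) = (-4, 15)

T1 shear: x ← x + 1·y: (1, -5) → (-4, -5)
T2 scale by (1, -3): (-4, -5) → (-4, 15)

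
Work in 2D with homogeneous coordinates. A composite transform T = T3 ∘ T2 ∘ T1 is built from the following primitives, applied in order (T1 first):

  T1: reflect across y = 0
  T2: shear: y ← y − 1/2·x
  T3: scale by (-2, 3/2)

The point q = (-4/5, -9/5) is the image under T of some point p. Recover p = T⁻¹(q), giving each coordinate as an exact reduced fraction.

p = (2/5, 1)

T1 = [1 0 0; 0 -1 0; 0 0 1]
T2·T1 = [1 0 0; -1/2 -1 0; 0 0 1]
T3·…·T1 = [-2 0 0; -3/4 -3/2 0; 0 0 1]
det M = 3; M⁻¹ = [-1/2 0 0; 1/4 -2/3 0; 0 0 1]
M⁻¹ · (-4/5, -9/5)ᵀ = (2/5, 1)ᵀ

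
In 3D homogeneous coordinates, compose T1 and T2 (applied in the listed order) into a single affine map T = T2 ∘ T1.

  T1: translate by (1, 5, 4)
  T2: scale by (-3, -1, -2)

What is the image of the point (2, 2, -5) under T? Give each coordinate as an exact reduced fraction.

T1 translate by (1, 5, 4): (2, 2, -5) → (3, 7, -1)
T2 scale by (-3, -1, -2): (3, 7, -1) → (-9, -7, 2)

T(p) = (-9, -7, 2)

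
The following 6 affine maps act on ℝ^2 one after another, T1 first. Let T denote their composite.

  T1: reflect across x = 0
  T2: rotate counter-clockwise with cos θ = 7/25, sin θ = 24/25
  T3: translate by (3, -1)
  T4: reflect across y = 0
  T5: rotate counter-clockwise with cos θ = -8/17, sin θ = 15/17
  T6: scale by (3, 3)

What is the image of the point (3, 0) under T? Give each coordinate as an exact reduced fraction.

T(p) = (-333/25, 6/25)

T1 reflect across x = 0: (3, 0) → (-3, 0)
T2 rotate counter-clockwise with cos θ = 7/25, sin θ = 24/25: (-3, 0) → (-21/25, -72/25)
T3 translate by (3, -1): (-21/25, -72/25) → (54/25, -97/25)
T4 reflect across y = 0: (54/25, -97/25) → (54/25, 97/25)
T5 rotate counter-clockwise with cos θ = -8/17, sin θ = 15/17: (54/25, 97/25) → (-111/25, 2/25)
T6 scale by (3, 3): (-111/25, 2/25) → (-333/25, 6/25)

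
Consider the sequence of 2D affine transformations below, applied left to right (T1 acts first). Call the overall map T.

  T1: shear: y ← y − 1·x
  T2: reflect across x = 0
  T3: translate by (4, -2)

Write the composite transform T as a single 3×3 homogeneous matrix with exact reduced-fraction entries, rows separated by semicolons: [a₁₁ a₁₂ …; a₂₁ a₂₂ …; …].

T1 = [1 0 0; -1 1 0; 0 0 1]
T2·T1 = [-1 0 0; -1 1 0; 0 0 1]
T3·…·T1 = [-1 0 4; -1 1 -2; 0 0 1]

T = [-1 0 4; -1 1 -2; 0 0 1]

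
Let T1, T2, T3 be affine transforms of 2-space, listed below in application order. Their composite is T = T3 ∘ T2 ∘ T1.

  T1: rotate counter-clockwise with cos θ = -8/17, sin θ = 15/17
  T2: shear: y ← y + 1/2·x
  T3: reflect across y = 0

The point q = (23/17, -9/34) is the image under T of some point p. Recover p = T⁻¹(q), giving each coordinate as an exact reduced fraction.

T1 = [-8/17 -15/17 0; 15/17 -8/17 0; 0 0 1]
T2·T1 = [-8/17 -15/17 0; 11/17 -31/34 0; 0 0 1]
T3·…·T1 = [-8/17 -15/17 0; -11/17 31/34 0; 0 0 1]
det M = -1; M⁻¹ = [-31/34 -15/17 0; -11/17 8/17 0; 0 0 1]
M⁻¹ · (23/17, -9/34)ᵀ = (-1, -1)ᵀ

p = (-1, -1)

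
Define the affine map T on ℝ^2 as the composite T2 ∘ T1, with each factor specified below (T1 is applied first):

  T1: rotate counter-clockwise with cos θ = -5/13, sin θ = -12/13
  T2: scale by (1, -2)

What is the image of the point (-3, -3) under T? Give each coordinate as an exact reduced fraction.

T(p) = (-21/13, -102/13)

T1 rotate counter-clockwise with cos θ = -5/13, sin θ = -12/13: (-3, -3) → (-21/13, 51/13)
T2 scale by (1, -2): (-21/13, 51/13) → (-21/13, -102/13)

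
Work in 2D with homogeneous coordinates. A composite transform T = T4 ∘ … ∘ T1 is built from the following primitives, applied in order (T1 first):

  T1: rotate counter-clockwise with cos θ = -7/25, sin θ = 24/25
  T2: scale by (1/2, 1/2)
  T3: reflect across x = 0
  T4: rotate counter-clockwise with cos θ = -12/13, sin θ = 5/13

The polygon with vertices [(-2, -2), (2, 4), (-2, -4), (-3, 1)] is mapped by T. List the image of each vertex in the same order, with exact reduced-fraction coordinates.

T1 rotate counter-clockwise with cos θ = -7/25, sin θ = 24/25: (-2, -2) → (62/25, -34/25); (2, 4) → (-22/5, 4/5); (-2, -4) → (22/5, -4/5); (-3, 1) → (-3/25, -79/25)
T2 scale by (1/2, 1/2): (62/25, -34/25) → (31/25, -17/25); (-22/5, 4/5) → (-11/5, 2/5); (22/5, -4/5) → (11/5, -2/5); (-3/25, -79/25) → (-3/50, -79/50)
T3 reflect across x = 0: (31/25, -17/25) → (-31/25, -17/25); (-11/5, 2/5) → (11/5, 2/5); (11/5, -2/5) → (-11/5, -2/5); (-3/50, -79/50) → (3/50, -79/50)
T4 rotate counter-clockwise with cos θ = -12/13, sin θ = 5/13: (-31/25, -17/25) → (457/325, 49/325); (11/5, 2/5) → (-142/65, 31/65); (-11/5, -2/5) → (142/65, -31/65); (3/50, -79/50) → (359/650, 963/650)

image vertices: (457/325, 49/325), (-142/65, 31/65), (142/65, -31/65), (359/650, 963/650)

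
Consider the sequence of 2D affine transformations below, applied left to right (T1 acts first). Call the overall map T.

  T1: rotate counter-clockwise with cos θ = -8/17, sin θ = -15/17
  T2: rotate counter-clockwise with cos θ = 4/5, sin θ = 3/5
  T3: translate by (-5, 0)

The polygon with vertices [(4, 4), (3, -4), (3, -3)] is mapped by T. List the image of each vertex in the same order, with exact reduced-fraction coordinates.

image vertices: (-37/85, -284/85), (-722/85, -304/85), (-638/85, -291/85)

T1 rotate counter-clockwise with cos θ = -8/17, sin θ = -15/17: (4, 4) → (28/17, -92/17); (3, -4) → (-84/17, -13/17); (3, -3) → (-69/17, -21/17)
T2 rotate counter-clockwise with cos θ = 4/5, sin θ = 3/5: (28/17, -92/17) → (388/85, -284/85); (-84/17, -13/17) → (-297/85, -304/85); (-69/17, -21/17) → (-213/85, -291/85)
T3 translate by (-5, 0): (388/85, -284/85) → (-37/85, -284/85); (-297/85, -304/85) → (-722/85, -304/85); (-213/85, -291/85) → (-638/85, -291/85)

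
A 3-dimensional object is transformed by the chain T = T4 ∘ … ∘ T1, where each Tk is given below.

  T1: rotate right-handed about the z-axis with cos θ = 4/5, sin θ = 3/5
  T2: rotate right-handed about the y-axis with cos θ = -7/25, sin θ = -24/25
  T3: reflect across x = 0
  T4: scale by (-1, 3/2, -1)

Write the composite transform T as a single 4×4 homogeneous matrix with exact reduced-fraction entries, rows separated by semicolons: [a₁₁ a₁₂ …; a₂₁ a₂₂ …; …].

T1 = [4/5 -3/5 0 0; 3/5 4/5 0 0; 0 0 1 0; 0 0 0 1]
T2·T1 = [-28/125 21/125 -24/25 0; 3/5 4/5 0 0; 96/125 -72/125 -7/25 0; 0 0 0 1]
T3·…·T1 = [28/125 -21/125 24/25 0; 3/5 4/5 0 0; 96/125 -72/125 -7/25 0; 0 0 0 1]
T4·…·T1 = [-28/125 21/125 -24/25 0; 9/10 6/5 0 0; -96/125 72/125 7/25 0; 0 0 0 1]

T = [-28/125 21/125 -24/25 0; 9/10 6/5 0 0; -96/125 72/125 7/25 0; 0 0 0 1]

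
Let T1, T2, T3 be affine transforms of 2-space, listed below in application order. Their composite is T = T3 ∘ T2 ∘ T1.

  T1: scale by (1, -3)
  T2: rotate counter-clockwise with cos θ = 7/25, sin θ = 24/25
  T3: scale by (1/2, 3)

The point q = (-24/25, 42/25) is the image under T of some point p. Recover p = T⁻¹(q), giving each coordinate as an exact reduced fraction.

T1 = [1 0 0; 0 -3 0; 0 0 1]
T2·T1 = [7/25 72/25 0; 24/25 -21/25 0; 0 0 1]
T3·…·T1 = [7/50 36/25 0; 72/25 -63/25 0; 0 0 1]
det M = -9/2; M⁻¹ = [14/25 8/25 0; 16/25 -7/225 0; 0 0 1]
M⁻¹ · (-24/25, 42/25)ᵀ = (0, -2/3)ᵀ

p = (0, -2/3)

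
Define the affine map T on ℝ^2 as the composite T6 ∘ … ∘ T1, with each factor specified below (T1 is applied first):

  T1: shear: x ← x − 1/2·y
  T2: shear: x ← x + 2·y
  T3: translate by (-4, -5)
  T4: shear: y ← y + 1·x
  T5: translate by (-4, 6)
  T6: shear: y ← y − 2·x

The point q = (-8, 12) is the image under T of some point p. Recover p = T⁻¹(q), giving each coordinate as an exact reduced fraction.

T1 = [1 -1/2 0; 0 1 0; 0 0 1]
T2·T1 = [1 3/2 0; 0 1 0; 0 0 1]
T3·…·T1 = [1 3/2 -4; 0 1 -5; 0 0 1]
T4·…·T1 = [1 3/2 -4; 1 5/2 -9; 0 0 1]
T5·…·T1 = [1 3/2 -8; 1 5/2 -3; 0 0 1]
T6·…·T1 = [1 3/2 -8; -1 -1/2 13; 0 0 1]
det M = 1; M⁻¹ = [-1/2 -3/2 31/2; 1 1 -5; 0 0 1]
M⁻¹ · (-8, 12)ᵀ = (3/2, -1)ᵀ

p = (3/2, -1)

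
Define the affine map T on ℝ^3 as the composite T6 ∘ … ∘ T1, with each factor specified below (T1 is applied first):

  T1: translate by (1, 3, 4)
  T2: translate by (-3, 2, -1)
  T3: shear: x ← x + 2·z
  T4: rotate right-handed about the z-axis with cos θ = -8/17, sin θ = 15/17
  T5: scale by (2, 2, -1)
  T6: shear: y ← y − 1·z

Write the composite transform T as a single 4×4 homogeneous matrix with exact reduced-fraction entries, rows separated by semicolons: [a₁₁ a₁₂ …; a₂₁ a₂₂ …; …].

T = [-16/17 -30/17 -32/17 -214/17; 30/17 -16/17 77/17 91/17; 0 0 -1 -3; 0 0 0 1]

T1 = [1 0 0 1; 0 1 0 3; 0 0 1 4; 0 0 0 1]
T2·T1 = [1 0 0 -2; 0 1 0 5; 0 0 1 3; 0 0 0 1]
T3·…·T1 = [1 0 2 4; 0 1 0 5; 0 0 1 3; 0 0 0 1]
T4·…·T1 = [-8/17 -15/17 -16/17 -107/17; 15/17 -8/17 30/17 20/17; 0 0 1 3; 0 0 0 1]
T5·…·T1 = [-16/17 -30/17 -32/17 -214/17; 30/17 -16/17 60/17 40/17; 0 0 -1 -3; 0 0 0 1]
T6·…·T1 = [-16/17 -30/17 -32/17 -214/17; 30/17 -16/17 77/17 91/17; 0 0 -1 -3; 0 0 0 1]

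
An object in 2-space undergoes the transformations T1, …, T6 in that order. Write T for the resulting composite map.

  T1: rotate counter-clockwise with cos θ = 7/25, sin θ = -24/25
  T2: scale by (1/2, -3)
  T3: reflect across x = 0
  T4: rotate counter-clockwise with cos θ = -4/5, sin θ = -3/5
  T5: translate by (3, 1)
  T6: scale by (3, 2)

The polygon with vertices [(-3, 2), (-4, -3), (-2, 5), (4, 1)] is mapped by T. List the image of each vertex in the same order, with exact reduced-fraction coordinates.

image vertices: (-207/25, 479/25), (-12, 14), (-96/25, 512/25), (768/25, -346/25)

T1 rotate counter-clockwise with cos θ = 7/25, sin θ = -24/25: (-3, 2) → (27/25, 86/25); (-4, -3) → (-4, 3); (-2, 5) → (106/25, 83/25); (4, 1) → (52/25, -89/25)
T2 scale by (1/2, -3): (27/25, 86/25) → (27/50, -258/25); (-4, 3) → (-2, -9); (106/25, 83/25) → (53/25, -249/25); (52/25, -89/25) → (26/25, 267/25)
T3 reflect across x = 0: (27/50, -258/25) → (-27/50, -258/25); (-2, -9) → (2, -9); (53/25, -249/25) → (-53/25, -249/25); (26/25, 267/25) → (-26/25, 267/25)
T4 rotate counter-clockwise with cos θ = -4/5, sin θ = -3/5: (-27/50, -258/25) → (-144/25, 429/50); (2, -9) → (-7, 6); (-53/25, -249/25) → (-107/25, 231/25); (-26/25, 267/25) → (181/25, -198/25)
T5 translate by (3, 1): (-144/25, 429/50) → (-69/25, 479/50); (-7, 6) → (-4, 7); (-107/25, 231/25) → (-32/25, 256/25); (181/25, -198/25) → (256/25, -173/25)
T6 scale by (3, 2): (-69/25, 479/50) → (-207/25, 479/25); (-4, 7) → (-12, 14); (-32/25, 256/25) → (-96/25, 512/25); (256/25, -173/25) → (768/25, -346/25)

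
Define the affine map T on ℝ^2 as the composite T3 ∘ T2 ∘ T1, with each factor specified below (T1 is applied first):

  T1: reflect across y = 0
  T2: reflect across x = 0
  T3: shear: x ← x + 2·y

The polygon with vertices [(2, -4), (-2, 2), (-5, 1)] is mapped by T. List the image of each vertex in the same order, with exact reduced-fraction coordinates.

T1 reflect across y = 0: (2, -4) → (2, 4); (-2, 2) → (-2, -2); (-5, 1) → (-5, -1)
T2 reflect across x = 0: (2, 4) → (-2, 4); (-2, -2) → (2, -2); (-5, -1) → (5, -1)
T3 shear: x ← x + 2·y: (-2, 4) → (6, 4); (2, -2) → (-2, -2); (5, -1) → (3, -1)

image vertices: (6, 4), (-2, -2), (3, -1)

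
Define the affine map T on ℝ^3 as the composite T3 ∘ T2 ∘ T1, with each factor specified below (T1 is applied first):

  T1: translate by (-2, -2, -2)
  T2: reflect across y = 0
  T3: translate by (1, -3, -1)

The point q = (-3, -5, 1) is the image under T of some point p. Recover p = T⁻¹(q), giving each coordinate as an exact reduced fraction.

T1 = [1 0 0 -2; 0 1 0 -2; 0 0 1 -2; 0 0 0 1]
T2·T1 = [1 0 0 -2; 0 -1 0 2; 0 0 1 -2; 0 0 0 1]
T3·…·T1 = [1 0 0 -1; 0 -1 0 -1; 0 0 1 -3; 0 0 0 1]
det M = -1; M⁻¹ = [1 0 0 1; 0 -1 0 -1; 0 0 1 3; 0 0 0 1]
M⁻¹ · (-3, -5, 1)ᵀ = (-2, 4, 4)ᵀ

p = (-2, 4, 4)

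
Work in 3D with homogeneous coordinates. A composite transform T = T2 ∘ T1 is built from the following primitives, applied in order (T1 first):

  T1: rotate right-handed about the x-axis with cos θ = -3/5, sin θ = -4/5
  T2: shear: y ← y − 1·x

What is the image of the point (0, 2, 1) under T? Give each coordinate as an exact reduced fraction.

T(p) = (0, -2/5, -11/5)

T1 rotate right-handed about the x-axis with cos θ = -3/5, sin θ = -4/5: (0, 2, 1) → (0, -2/5, -11/5)
T2 shear: y ← y − 1·x: (0, -2/5, -11/5) → (0, -2/5, -11/5)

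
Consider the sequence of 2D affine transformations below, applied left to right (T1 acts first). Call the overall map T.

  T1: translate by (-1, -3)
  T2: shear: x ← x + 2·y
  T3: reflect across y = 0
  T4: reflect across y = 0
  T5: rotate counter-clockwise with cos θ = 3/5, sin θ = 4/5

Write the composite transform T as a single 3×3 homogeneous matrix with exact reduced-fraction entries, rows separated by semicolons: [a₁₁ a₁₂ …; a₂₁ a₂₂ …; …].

T1 = [1 0 -1; 0 1 -3; 0 0 1]
T2·T1 = [1 2 -7; 0 1 -3; 0 0 1]
T3·…·T1 = [1 2 -7; 0 -1 3; 0 0 1]
T4·…·T1 = [1 2 -7; 0 1 -3; 0 0 1]
T5·…·T1 = [3/5 2/5 -9/5; 4/5 11/5 -37/5; 0 0 1]

T = [3/5 2/5 -9/5; 4/5 11/5 -37/5; 0 0 1]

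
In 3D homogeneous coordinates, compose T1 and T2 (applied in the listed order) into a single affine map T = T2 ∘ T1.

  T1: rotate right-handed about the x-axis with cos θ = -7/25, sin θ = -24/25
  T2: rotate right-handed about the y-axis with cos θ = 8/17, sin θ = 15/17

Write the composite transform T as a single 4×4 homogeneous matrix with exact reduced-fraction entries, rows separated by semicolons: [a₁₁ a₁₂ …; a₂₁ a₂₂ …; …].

T = [8/17 -72/85 -21/85 0; 0 -7/25 24/25 0; -15/17 -192/425 -56/425 0; 0 0 0 1]

T1 = [1 0 0 0; 0 -7/25 24/25 0; 0 -24/25 -7/25 0; 0 0 0 1]
T2·T1 = [8/17 -72/85 -21/85 0; 0 -7/25 24/25 0; -15/17 -192/425 -56/425 0; 0 0 0 1]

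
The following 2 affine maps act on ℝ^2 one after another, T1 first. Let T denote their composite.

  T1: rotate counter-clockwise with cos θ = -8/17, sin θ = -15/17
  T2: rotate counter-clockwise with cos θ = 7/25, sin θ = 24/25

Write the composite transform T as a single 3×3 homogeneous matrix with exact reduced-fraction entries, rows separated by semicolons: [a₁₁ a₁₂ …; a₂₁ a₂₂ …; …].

T = [304/425 297/425 0; -297/425 304/425 0; 0 0 1]

T1 = [-8/17 15/17 0; -15/17 -8/17 0; 0 0 1]
T2·T1 = [304/425 297/425 0; -297/425 304/425 0; 0 0 1]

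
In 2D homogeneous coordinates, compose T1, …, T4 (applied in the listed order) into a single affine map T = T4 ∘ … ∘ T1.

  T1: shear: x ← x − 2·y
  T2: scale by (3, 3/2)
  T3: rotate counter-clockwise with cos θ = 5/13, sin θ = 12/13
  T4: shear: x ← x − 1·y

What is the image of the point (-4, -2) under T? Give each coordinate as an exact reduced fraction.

T1 shear: x ← x − 2·y: (-4, -2) → (0, -2)
T2 scale by (3, 3/2): (0, -2) → (0, -3)
T3 rotate counter-clockwise with cos θ = 5/13, sin θ = 12/13: (0, -3) → (36/13, -15/13)
T4 shear: x ← x − 1·y: (36/13, -15/13) → (51/13, -15/13)

T(p) = (51/13, -15/13)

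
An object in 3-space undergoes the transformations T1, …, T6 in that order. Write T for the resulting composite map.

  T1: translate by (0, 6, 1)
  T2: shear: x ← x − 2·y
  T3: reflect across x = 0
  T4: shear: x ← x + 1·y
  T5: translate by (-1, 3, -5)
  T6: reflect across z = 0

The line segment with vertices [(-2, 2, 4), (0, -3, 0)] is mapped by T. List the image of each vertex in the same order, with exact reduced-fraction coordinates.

T1 translate by (0, 6, 1): (-2, 2, 4) → (-2, 8, 5); (0, -3, 0) → (0, 3, 1)
T2 shear: x ← x − 2·y: (-2, 8, 5) → (-18, 8, 5); (0, 3, 1) → (-6, 3, 1)
T3 reflect across x = 0: (-18, 8, 5) → (18, 8, 5); (-6, 3, 1) → (6, 3, 1)
T4 shear: x ← x + 1·y: (18, 8, 5) → (26, 8, 5); (6, 3, 1) → (9, 3, 1)
T5 translate by (-1, 3, -5): (26, 8, 5) → (25, 11, 0); (9, 3, 1) → (8, 6, -4)
T6 reflect across z = 0: (25, 11, 0) → (25, 11, 0); (8, 6, -4) → (8, 6, 4)

image vertices: (25, 11, 0), (8, 6, 4)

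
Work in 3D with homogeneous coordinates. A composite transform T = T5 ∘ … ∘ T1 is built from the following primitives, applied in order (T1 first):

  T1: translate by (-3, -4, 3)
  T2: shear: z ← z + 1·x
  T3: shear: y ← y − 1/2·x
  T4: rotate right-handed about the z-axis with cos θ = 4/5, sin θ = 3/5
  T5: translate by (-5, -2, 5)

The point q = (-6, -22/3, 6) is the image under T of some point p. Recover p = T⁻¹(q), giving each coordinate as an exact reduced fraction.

p = (-1, -5/3, 2)

T1 = [1 0 0 -3; 0 1 0 -4; 0 0 1 3; 0 0 0 1]
T2·T1 = [1 0 0 -3; 0 1 0 -4; 1 0 1 0; 0 0 0 1]
T3·…·T1 = [1 0 0 -3; -1/2 1 0 -5/2; 1 0 1 0; 0 0 0 1]
T4·…·T1 = [11/10 -3/5 0 -9/10; 1/5 4/5 0 -19/5; 1 0 1 0; 0 0 0 1]
T5·…·T1 = [11/10 -3/5 0 -59/10; 1/5 4/5 0 -29/5; 1 0 1 5; 0 0 0 1]
det M = 1; M⁻¹ = [4/5 3/5 0 41/5; -1/5 11/10 0 26/5; -4/5 -3/5 1 -66/5; 0 0 0 1]
M⁻¹ · (-6, -22/3, 6)ᵀ = (-1, -5/3, 2)ᵀ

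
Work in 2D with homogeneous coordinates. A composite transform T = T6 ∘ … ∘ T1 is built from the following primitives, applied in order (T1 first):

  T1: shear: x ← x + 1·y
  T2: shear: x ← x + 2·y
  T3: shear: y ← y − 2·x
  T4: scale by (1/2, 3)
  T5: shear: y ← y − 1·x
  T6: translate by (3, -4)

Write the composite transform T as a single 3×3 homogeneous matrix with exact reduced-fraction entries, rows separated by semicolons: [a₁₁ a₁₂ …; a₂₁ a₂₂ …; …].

T = [1/2 3/2 3; -13/2 -33/2 -4; 0 0 1]

T1 = [1 1 0; 0 1 0; 0 0 1]
T2·T1 = [1 3 0; 0 1 0; 0 0 1]
T3·…·T1 = [1 3 0; -2 -5 0; 0 0 1]
T4·…·T1 = [1/2 3/2 0; -6 -15 0; 0 0 1]
T5·…·T1 = [1/2 3/2 0; -13/2 -33/2 0; 0 0 1]
T6·…·T1 = [1/2 3/2 3; -13/2 -33/2 -4; 0 0 1]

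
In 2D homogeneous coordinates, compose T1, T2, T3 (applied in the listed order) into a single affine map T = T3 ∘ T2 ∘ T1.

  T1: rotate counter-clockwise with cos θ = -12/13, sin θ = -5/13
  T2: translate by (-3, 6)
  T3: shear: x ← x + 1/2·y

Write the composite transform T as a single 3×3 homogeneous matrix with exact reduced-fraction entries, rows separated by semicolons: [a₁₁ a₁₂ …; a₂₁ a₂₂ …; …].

T = [-29/26 -1/13 0; -5/13 -12/13 6; 0 0 1]

T1 = [-12/13 5/13 0; -5/13 -12/13 0; 0 0 1]
T2·T1 = [-12/13 5/13 -3; -5/13 -12/13 6; 0 0 1]
T3·…·T1 = [-29/26 -1/13 0; -5/13 -12/13 6; 0 0 1]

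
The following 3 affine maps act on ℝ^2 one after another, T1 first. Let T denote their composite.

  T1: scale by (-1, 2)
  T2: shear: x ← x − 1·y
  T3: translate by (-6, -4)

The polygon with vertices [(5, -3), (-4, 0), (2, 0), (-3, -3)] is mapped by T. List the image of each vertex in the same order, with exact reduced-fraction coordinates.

image vertices: (-5, -10), (-2, -4), (-8, -4), (3, -10)

T1 scale by (-1, 2): (5, -3) → (-5, -6); (-4, 0) → (4, 0); (2, 0) → (-2, 0); (-3, -3) → (3, -6)
T2 shear: x ← x − 1·y: (-5, -6) → (1, -6); (4, 0) → (4, 0); (-2, 0) → (-2, 0); (3, -6) → (9, -6)
T3 translate by (-6, -4): (1, -6) → (-5, -10); (4, 0) → (-2, -4); (-2, 0) → (-8, -4); (9, -6) → (3, -10)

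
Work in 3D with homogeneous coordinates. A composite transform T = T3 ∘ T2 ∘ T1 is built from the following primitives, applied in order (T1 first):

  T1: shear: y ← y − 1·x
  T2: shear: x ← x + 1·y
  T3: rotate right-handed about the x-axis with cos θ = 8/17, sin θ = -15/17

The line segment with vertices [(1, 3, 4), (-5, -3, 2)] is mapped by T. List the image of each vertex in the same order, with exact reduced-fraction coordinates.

T1 shear: y ← y − 1·x: (1, 3, 4) → (1, 2, 4); (-5, -3, 2) → (-5, 2, 2)
T2 shear: x ← x + 1·y: (1, 2, 4) → (3, 2, 4); (-5, 2, 2) → (-3, 2, 2)
T3 rotate right-handed about the x-axis with cos θ = 8/17, sin θ = -15/17: (3, 2, 4) → (3, 76/17, 2/17); (-3, 2, 2) → (-3, 46/17, -14/17)

image vertices: (3, 76/17, 2/17), (-3, 46/17, -14/17)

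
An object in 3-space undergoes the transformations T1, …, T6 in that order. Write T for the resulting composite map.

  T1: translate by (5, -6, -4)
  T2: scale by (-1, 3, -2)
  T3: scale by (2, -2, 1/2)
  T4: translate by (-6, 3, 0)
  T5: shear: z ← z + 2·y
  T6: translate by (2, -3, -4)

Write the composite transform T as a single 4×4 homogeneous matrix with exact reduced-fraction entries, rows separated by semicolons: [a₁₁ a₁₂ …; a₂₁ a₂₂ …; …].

T = [-2 0 0 -14; 0 -6 0 36; 0 -12 -1 78; 0 0 0 1]

T1 = [1 0 0 5; 0 1 0 -6; 0 0 1 -4; 0 0 0 1]
T2·T1 = [-1 0 0 -5; 0 3 0 -18; 0 0 -2 8; 0 0 0 1]
T3·…·T1 = [-2 0 0 -10; 0 -6 0 36; 0 0 -1 4; 0 0 0 1]
T4·…·T1 = [-2 0 0 -16; 0 -6 0 39; 0 0 -1 4; 0 0 0 1]
T5·…·T1 = [-2 0 0 -16; 0 -6 0 39; 0 -12 -1 82; 0 0 0 1]
T6·…·T1 = [-2 0 0 -14; 0 -6 0 36; 0 -12 -1 78; 0 0 0 1]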